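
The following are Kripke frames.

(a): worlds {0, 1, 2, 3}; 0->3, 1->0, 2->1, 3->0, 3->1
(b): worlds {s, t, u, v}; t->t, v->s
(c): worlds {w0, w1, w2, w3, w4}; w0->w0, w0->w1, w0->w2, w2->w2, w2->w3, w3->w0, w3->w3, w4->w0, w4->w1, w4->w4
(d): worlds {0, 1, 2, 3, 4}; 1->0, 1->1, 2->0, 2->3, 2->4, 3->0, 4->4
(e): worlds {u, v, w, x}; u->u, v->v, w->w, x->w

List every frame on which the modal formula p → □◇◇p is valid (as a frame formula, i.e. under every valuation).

The schema corresponds to a generalized confluence (Geach) condition: ∀x ∀z (xRz → ∃w (x = w ∧ zR²w)).
(a): fails — 2R1 but no w with 2=w and 1R²w.
(b): fails — vRs but no w with v=w and sR²w.
(c): fails — w0Rw1 but no w with w0=w and w1R²w.
(d): fails — 1R0 but no w with 1=w and 0R²w.
(e): fails — xRw but no t with x=t and wR²t.

none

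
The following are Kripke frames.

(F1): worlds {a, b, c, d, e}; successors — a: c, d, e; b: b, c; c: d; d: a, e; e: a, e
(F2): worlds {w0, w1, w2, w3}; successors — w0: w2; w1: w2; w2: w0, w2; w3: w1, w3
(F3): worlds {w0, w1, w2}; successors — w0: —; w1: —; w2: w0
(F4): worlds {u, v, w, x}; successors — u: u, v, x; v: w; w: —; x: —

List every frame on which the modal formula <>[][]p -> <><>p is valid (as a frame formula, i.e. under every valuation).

Frame correspondent (Sahlqvist): forall x forall y (xRy -> exists w (y R^2 w & x R^2 w)) — i.e. a generalized confluence (Geach) condition.
(F1): fails — bRc but no w with cR²w and bR²w.
(F2): satisfies the condition.
(F3): fails — w2Rw0 but no w with w0R²w and w2R²w.
(F4): fails — uRv but no t with vR²t and uR²t.

(F2)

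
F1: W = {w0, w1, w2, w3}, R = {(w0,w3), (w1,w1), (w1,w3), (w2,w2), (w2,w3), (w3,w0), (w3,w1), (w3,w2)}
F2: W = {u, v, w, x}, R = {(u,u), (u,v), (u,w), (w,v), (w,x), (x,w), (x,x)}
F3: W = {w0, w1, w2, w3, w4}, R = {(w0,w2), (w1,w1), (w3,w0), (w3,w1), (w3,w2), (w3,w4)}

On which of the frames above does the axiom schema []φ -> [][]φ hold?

F3

The schema corresponds to transitivity: forall x forall y forall z (Rxy & Ryz -> Rxz).
F1: fails — Rw3w1 and Rw1w3 but not Rw3w3.
F2: fails — Rxw and Rwv but not Rxv.
F3: ✓.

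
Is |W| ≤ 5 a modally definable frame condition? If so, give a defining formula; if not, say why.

Modal frame validity is preserved under disjoint unions.
Any modal formula valid on each of 6 disjoint one-world frames is valid on their disjoint union (validity is preserved under disjoint unions). Each one-world frame has |W|=1≤5, but the union has |W|=6.
So no modal formula (or set of formulas) defines exactly the |W|≤5 frames.

Not definable by any modal formula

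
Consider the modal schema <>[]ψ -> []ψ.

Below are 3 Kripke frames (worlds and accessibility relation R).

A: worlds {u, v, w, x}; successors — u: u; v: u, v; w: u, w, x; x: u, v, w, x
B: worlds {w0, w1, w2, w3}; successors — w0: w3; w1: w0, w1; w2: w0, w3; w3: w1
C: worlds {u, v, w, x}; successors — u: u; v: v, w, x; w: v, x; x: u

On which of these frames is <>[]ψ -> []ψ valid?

The schema corresponds to the Euclidean property: forall x forall y forall z (Rxy & Rxz -> Ryz).
A: fails — Rvu and Rvv but not Ruv.
B: fails — Rw0w3 and Rw0w3 but not Rw3w3.
C: fails — Rvw and Rvw but not Rww.

none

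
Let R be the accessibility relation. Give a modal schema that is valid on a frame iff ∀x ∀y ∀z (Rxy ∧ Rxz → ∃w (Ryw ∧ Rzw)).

◇□q → □◇q

The condition is convergence. The .2 schema ◇□q → □◇q defines it.
Suppose ◇□q→□◇q is valid. Take Rxy, Rxz and set V(q)={w : Ryw}. Then □q at y so ◇□q at x, so □◇q at x, so ◇q at z, giving w with Rzw and Ryw.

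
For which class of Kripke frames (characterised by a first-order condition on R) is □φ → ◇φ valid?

Seriality

Suppose □φ→◇φ is valid. At any x set V(φ)=W. Then □φ at x, so ◇φ at x, so x has a successor.
The converse is a direct semantic check.
Frame condition: ∀x ∃y Rxy.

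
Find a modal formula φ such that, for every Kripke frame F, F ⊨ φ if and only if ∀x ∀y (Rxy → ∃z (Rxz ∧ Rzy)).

A defining formula is □□q → □q (the C4 axiom).
Suppose □□q→□q is valid. Take Rxy and set V(q)={w : xR²w}. Then □□q at x, so □q at x, so q at y, i.e. ∃z(Rxz∧Rzy).

□□q → □q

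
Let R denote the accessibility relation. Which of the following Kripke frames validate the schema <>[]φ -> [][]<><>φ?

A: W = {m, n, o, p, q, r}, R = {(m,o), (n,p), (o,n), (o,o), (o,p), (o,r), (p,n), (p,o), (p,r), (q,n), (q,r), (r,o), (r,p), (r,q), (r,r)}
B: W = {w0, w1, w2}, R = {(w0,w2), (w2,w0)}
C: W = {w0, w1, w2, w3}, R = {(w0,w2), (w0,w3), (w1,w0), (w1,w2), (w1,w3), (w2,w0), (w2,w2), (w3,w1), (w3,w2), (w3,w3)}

B, C

This is the axiom for a generalized confluence (Geach) condition; its first-order frame correspondent is forall x forall y forall z ((xRy & x R^2 z) -> exists w (yRw & z R^2 w)).
A: fails — oRn, oR²n but no w with nRw and nR²w.
B: satisfies the condition.
C: satisfies the condition.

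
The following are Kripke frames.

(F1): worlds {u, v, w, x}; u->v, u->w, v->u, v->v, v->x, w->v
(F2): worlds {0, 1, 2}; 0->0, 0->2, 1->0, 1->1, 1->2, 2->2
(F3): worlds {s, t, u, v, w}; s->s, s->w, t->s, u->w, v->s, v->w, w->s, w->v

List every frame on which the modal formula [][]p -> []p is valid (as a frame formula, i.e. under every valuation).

The schema corresponds to density: forall x forall y (Rxy -> exists z (Rxz & Rzy)).
(F1): fails — Ruw but no z with Ruz and Rzw.
(F2): ✓.
(F3): fails — Ruw but no z with Ruz and Rzw.

(F2)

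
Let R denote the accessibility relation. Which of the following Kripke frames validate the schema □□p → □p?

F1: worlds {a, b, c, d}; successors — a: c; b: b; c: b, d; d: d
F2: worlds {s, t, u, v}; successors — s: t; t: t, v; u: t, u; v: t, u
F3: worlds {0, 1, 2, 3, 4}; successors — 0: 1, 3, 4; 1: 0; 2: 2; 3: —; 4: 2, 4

F2

This is the axiom for density; its first-order frame correspondent is ∀x ∀y (Rxy → ∃z (Rxz ∧ Rzy)).
F1: fails — Rac but no z with Raz and Rzc.
F2: satisfies the condition.
F3: fails — R10 but no z with R1z and Rz0.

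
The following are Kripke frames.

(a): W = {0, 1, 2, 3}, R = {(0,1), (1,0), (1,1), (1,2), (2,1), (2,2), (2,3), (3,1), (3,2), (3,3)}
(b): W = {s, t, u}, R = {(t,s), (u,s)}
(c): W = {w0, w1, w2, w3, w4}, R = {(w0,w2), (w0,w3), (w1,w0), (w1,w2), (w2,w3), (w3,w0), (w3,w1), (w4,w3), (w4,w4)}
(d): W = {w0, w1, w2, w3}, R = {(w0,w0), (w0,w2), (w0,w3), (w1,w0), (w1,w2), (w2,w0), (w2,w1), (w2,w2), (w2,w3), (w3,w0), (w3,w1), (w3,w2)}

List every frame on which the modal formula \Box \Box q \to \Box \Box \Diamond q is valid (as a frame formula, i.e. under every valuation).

(a), (b), (d)

The schema corresponds to a generalized confluence (Geach) condition: \forall x \forall z (x R^2 z \to \exists w (x R^2 w \wedge zRw)).
(a): holds.
(b): holds.
(c): fails — w1R²w3 but no w with w1R²w and w3Rw.
(d): holds.
Valid on: (a), (b), (d).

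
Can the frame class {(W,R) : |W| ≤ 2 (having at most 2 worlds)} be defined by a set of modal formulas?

Any modally definable frame class is closed under disjoint unions.
Any modal formula valid on each of 3 disjoint one-world frames is valid on their disjoint union (validity is preserved under disjoint unions). Each one-world frame has |W|=1≤2, but the union has |W|=3.
So no modal formula (or set of formulas) defines exactly the |W|≤2 frames.

Not modally definable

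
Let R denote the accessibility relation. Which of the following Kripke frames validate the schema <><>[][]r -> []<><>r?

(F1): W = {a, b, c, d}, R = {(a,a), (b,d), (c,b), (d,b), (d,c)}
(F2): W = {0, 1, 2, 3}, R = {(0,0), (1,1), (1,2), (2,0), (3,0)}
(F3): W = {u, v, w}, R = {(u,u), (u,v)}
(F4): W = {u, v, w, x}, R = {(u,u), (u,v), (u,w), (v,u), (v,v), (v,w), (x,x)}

This is the axiom for a generalized confluence (Geach) condition; its first-order frame correspondent is forall x forall y forall z ((x R^2 y & xRz) -> exists w (y R^2 w & z R^2 w)).
(F1): fails — dR²b, dRc but no w with bR²w and cR²w.
(F2): holds.
(F3): fails — uR²u, uRv but no t with uR²t and vR²t.
(F4): fails — uR²u, uRw but no t with uR²t and wR²t.
Valid on: (F2).

(F2)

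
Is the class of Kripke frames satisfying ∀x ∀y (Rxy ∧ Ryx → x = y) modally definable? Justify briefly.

Not definable by any modal formula

Any modally definable frame class is closed under surjective bounded morphisms.
The 4-cycle (worlds 0,1,2,3 with 0→1→2→3→0) is antisymmetric. Sending even-indexed worlds to a and odd-indexed worlds to b is a surjective bounded morphism onto the two-world frame with a↔b, which is not antisymmetric.
So the class is not modally definable.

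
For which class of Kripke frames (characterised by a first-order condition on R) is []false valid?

emptiness of R: forall x forall y ~Rxy

□⊥ is valid iff no world has any successor (otherwise □⊥ fails at any world with one).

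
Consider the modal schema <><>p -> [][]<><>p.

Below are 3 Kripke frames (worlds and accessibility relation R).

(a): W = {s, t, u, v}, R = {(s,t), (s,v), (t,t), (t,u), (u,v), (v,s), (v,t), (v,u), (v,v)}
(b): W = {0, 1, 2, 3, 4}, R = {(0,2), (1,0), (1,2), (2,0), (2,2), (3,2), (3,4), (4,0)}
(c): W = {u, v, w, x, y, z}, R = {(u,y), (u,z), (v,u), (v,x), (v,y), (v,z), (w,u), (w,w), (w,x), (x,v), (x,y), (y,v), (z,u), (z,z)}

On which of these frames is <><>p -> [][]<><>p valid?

(b)

Frame correspondent (Sahlqvist): forall x forall y forall z ((x R^2 y & x R^2 z) -> exists w (y = w & z R^2 w)) — i.e. a generalized confluence (Geach) condition.
(a): fails — sR²s, sR²t but no w with s=w and tR²w.
(b): holds.
(c): fails — uR²v, uR²z but no t with v=t and zR²t.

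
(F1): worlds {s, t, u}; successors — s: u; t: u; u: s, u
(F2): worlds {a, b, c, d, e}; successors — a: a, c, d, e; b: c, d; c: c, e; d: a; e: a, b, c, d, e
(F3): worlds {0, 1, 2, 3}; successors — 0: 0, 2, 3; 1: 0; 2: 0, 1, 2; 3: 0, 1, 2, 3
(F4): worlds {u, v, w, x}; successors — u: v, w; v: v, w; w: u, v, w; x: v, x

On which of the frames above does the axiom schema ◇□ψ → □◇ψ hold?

(F1), (F3), (F4)

Frame correspondent (Sahlqvist): ∀x ∀y ∀z (Rxy ∧ Rxz → ∃w (Ryw ∧ Rzw)) — i.e. convergence.
(F1): holds.
(F2): fails — Rac and Rad but c and d have no common successor.
(F3): holds.
(F4): holds.
Valid on: (F1), (F3), (F4).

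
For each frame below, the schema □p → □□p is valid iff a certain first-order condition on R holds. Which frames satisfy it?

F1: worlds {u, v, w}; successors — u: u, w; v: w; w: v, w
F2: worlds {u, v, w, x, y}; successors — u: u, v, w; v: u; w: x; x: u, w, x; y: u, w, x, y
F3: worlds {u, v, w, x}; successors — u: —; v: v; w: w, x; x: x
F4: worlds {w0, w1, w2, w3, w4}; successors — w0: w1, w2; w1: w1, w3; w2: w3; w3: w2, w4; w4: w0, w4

The schema corresponds to transitivity: ∀x ∀y ∀z (Rxy ∧ Ryz → Rxz).
F1: fails — Ruw and Rwv but not Ruv.
F2: fails — Ruw and Rwx but not Rux.
F3: condition met.
F4: fails — Rw3w2 and Rw2w3 but not Rw3w3.
Valid on: F3.

F3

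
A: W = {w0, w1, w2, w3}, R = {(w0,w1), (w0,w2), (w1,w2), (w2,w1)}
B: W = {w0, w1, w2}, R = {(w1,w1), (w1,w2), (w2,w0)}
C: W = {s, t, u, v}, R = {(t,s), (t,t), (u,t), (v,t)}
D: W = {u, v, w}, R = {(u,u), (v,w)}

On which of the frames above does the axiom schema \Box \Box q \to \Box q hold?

The schema corresponds to density: \forall x \forall y (Rxy \to \exists z (Rxz \wedge Rzy)).
A: fails — Rw1w2 but no z with Rw1z and Rzw2.
B: fails — Rw2w0 but no z with Rw2z and Rzw0.
C: condition met.
D: fails — Rvw but no z with Rvz and Rzw.
Valid on: C.

C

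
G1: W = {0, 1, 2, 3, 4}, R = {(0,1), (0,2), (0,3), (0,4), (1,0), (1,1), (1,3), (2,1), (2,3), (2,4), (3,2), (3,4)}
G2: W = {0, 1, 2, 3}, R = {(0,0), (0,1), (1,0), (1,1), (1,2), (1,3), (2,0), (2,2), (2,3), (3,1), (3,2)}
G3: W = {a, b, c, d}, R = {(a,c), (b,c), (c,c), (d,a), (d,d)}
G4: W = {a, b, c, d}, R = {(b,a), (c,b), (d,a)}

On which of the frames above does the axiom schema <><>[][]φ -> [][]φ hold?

Frame correspondent (Sahlqvist): forall x forall y forall z ((x R^2 y & x R^2 z) -> exists w (y R^2 w & z = w)) — i.e. a generalized confluence (Geach) condition.
G1: fails — 0R²3, 0R²0 but no w with 3R²w and 0=w.
G2: ✓.
G3: fails — dR²a, dR²a but no w with aR²w and a=w.
G4: fails — cR²a, cR²a but no w with aR²w and a=w.
Valid on: G2.

G2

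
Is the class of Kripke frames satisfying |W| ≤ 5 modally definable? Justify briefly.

Any modally definable frame class is closed under disjoint unions.
Any modal formula valid on each of 6 disjoint one-world frames is valid on their disjoint union (validity is preserved under disjoint unions). Each one-world frame has |W|=1≤5, but the union has |W|=6.
Hence having at most 5 worlds is not modally definable.

Not modally definable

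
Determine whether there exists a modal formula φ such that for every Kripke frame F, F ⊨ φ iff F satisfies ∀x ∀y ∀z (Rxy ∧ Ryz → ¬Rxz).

Not modally definable

Any modally definable frame class is closed under surjective bounded morphisms.
The 7-cycle (worlds 0,1,2,3,4,5,6 with 0→1→2→3→4→5→6→0) is intransitive. Mapping every world to a single reflexive point • is a surjective bounded morphism; the reflexive point is not intransitive (R••∧R•• but R••).
So no modal formula (or set of formulas) defines exactly the intransitive frames.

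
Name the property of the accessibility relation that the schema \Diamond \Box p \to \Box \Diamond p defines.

Suppose ◇□p→□◇p is valid. Take Rxy, Rxz and set V(p)={w : Ryw}. Then □p at y so ◇□p at x, so □◇p at x, so ◇p at z, giving w with Rzw and Ryw.
Conversely, any frame satisfying \forall x \forall y \forall z (Rxy \wedge Rxz \to \exists w (Ryw \wedge Rzw)) validates the schema.
So the correspondent is convergence.

convergence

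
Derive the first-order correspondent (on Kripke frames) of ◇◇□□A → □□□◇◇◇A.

∀x ∀y ∀z ((xR²y ∧ xR³z) → ∃w (yR²w ∧ zR³w))

This is a Sahlqvist (Geach-type) schema ◇^2□^2A → □^3◇^3A.
Minimal-valuation argument: fix x; take any y with xR^2y and any z with xR^3z. Set V(A) to the set of worlds R-reachable from y in exactly 2 steps. Then □^2A holds at y, so the antecedent holds at x; validity forces ◇^3A at z, giving a w with zR^3w and yR^2w.
First-order correspondent: ∀x ∀y ∀z ((xR²y ∧ xR³z) → ∃w (yR²w ∧ zR³w)).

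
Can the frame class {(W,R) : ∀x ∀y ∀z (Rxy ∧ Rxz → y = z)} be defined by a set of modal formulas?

This is a Sahlqvist condition; the CD axiom ◇r → □r defines it.
Suppose ◇r→□r is valid. Take Rxy, Rxz and set V(r)={y}. Then ◇r at x, so □r at x, so r at z, i.e. z=y.

Yes — defined by ◇r → □r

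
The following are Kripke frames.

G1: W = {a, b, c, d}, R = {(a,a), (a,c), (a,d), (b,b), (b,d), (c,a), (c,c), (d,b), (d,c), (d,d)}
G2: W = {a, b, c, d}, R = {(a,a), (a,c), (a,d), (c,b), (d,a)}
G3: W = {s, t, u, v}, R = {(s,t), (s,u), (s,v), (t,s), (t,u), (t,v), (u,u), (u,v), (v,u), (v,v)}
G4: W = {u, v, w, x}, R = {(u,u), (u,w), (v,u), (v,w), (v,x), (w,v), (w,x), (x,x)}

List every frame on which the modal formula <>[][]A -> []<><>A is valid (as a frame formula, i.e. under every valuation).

G1, G3, G4

The schema corresponds to a generalized confluence (Geach) condition: forall x forall y forall z ((xRy & xRz) -> exists w (y R^2 w & z R^2 w)).
G1: satisfies the condition.
G2: fails — aRa, aRc but no w with aR²w and cR²w.
G3: satisfies the condition.
G4: satisfies the condition.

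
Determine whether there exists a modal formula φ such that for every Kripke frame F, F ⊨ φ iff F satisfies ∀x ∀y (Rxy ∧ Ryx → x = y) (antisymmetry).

If a class were modally definable it would be closed under surjective bounded morphisms (Goldblatt–Thomason).
The 4-cycle (worlds 0,1,2,3 with 0→1→2→3→0) is antisymmetric. Sending even-indexed worlds to a and odd-indexed worlds to b is a surjective bounded morphism onto the two-world frame with a↔b, which is not antisymmetric.
So the class is not modally definable.

No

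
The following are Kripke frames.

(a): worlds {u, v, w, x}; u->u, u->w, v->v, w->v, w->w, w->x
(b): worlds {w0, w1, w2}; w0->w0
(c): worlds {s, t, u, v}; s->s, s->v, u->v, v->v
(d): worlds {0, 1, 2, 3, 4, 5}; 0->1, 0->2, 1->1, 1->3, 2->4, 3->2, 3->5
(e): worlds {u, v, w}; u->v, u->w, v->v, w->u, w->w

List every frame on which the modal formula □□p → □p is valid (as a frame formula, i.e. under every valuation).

The schema corresponds to density: ∀x ∀y (Rxy → ∃z (Rxz ∧ Rzy)).
(a): holds.
(b): holds.
(c): holds.
(d): fails — R32 but no z with R3z and Rz2.
(e): holds.
Valid on: (a), (b), (c), (e).

(a), (b), (c), (e)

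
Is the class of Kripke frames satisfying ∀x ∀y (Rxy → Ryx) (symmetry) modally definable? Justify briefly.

Yes — defined by p → □◇p

Yes: it is symmetry, defined by the B schema p → □◇p.
Suppose p→□◇p is valid. Take Rxy and set V(p)={x}. Then p at x, so □◇p at x, so ◇p at y, so some z with Ryz has p; z=x, i.e. Ryx.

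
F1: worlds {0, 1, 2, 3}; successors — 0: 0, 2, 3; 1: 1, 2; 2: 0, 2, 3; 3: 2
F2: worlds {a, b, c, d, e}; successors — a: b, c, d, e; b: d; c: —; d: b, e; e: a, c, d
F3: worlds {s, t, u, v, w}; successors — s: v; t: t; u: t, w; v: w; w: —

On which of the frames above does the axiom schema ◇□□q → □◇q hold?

This is the axiom for a generalized confluence (Geach) condition; its first-order frame correspondent is ∀x ∀y ∀z ((xRy ∧ xRz) → ∃w (yR²w ∧ zRw)).
F1: condition met.
F2: fails — aRb, aRb but no w with bR²w and bRw.
F3: fails — sRv, sRv but no w* with vR²w* and vRw*.

F1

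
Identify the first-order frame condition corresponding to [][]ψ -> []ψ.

Suppose □□ψ→□ψ is valid. Take Rxy and set V(ψ)={w : xR²w}. Then □□ψ at x, so □ψ at x, so ψ at y, i.e. ∃z(Rxz∧Rzy).

density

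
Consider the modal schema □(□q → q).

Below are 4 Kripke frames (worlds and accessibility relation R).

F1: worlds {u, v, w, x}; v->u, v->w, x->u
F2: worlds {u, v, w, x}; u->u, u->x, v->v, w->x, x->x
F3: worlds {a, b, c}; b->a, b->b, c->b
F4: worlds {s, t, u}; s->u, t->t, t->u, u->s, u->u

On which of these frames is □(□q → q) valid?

This is the axiom for shift-reflexivity; its first-order frame correspondent is ∀x ∀y (Rxy → Ryy).
F1: fails — Rvu but not Ruu.
F2: satisfies the condition.
F3: fails — Rba but not Raa.
F4: fails — Rus but not Rss.
Valid on: F2.

F2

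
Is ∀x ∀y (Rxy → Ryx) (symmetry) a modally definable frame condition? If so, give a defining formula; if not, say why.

Definable; r → □◇r defines it

This is a Sahlqvist condition; the B axiom r → □◇r defines it.
Suppose r→□◇r is valid. Take Rxy and set V(r)={x}. Then r at x, so □◇r at x, so ◇r at y, so some z with Ryz has r; z=x, i.e. Ryx.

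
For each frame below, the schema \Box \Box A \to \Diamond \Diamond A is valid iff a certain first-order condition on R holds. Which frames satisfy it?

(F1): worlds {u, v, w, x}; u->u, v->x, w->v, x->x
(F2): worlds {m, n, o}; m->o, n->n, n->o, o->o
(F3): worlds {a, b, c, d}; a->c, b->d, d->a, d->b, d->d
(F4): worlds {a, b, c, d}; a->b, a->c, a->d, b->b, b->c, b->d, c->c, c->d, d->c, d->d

(F1), (F2), (F4)

This is the axiom for a generalized confluence (Geach) condition; its first-order frame correspondent is \forall x \exists w (x R^2 w \wedge x R^2 w).
(F1): holds.
(F2): holds.
(F3): fails — at a but no w with aR²w and aR²w.
(F4): holds.
Valid on: (F1), (F2), (F4).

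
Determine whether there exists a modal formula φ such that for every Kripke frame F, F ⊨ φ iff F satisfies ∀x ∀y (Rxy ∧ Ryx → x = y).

Modal frame validity is preserved under surjective bounded morphisms.
The 4-cycle (worlds s,t,u,v with s→t→u→v→s) is antisymmetric. Sending even-indexed worlds to • and odd-indexed worlds to ∘ is a surjective bounded morphism onto the two-world frame with •↔∘, which is not antisymmetric.
So no modal formula (or set of formulas) defines exactly the antisymmetric frames.

Not modally definable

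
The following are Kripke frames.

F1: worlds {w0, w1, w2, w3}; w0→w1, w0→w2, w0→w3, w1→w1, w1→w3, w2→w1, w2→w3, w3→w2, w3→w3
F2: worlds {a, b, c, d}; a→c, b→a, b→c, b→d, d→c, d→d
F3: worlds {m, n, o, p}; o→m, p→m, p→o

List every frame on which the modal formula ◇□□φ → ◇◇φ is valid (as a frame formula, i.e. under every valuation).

This is the axiom for a generalized confluence (Geach) condition; its first-order frame correspondent is ∀x ∀y (xRy → ∃w (yR²w ∧ xR²w)).
F1: satisfies the condition.
F2: fails — aRc but no w with cR²w and aR²w.
F3: fails — oRm but no w with mR²w and oR²w.

F1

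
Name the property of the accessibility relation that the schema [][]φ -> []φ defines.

Density

Suppose □□φ→□φ is valid. Take Rxy and set V(φ)={w : xR²w}. Then □□φ at x, so □φ at x, so φ at y, i.e. ∃z(Rxz∧Rzy).
The converse is a direct semantic check.
Frame condition: forall x forall y (Rxy -> exists z (Rxz & Rzy)).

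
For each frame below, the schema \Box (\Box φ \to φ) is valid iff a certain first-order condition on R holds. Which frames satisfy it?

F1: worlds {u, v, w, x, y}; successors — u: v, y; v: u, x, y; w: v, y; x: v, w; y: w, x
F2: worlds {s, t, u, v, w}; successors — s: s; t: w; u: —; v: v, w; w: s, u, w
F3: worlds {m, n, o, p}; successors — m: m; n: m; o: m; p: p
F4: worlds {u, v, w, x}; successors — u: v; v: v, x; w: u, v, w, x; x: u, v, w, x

F3

This is the axiom for shift-reflexivity; its first-order frame correspondent is \forall x \forall y (Rxy \to Ryy).
F1: fails — Ruv but not Rvv.
F2: fails — Rwu but not Ruu.
F3: satisfies the condition.
F4: fails — Rwu but not Ruu.
Valid on: F3.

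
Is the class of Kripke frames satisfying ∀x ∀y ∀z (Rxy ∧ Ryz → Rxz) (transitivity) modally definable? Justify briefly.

Definable; □q → □□q defines it

Yes: it is transitivity, defined by the 4 schema □q → □□q.
Suppose □q→□□q is valid. Take Rxy, Ryz and set V(q)={w : Rxw}. Then □q at x, so □□q at x, so □q at y, so q at z, i.e. Rxz.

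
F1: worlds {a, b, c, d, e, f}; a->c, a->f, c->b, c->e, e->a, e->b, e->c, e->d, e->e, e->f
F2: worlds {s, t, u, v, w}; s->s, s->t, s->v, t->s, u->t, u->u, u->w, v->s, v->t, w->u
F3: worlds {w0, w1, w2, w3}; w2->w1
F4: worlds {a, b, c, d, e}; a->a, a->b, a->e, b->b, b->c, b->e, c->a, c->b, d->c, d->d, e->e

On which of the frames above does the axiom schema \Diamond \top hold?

The schema corresponds to seriality: \forall x \exists y Rxy.
F1: fails — world b has no successor.
F2: condition met.
F3: fails — world w0 has no successor.
F4: condition met.

F2, F4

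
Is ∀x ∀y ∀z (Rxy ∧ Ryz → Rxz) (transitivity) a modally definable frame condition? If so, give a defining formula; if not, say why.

Yes, by □p → □□p

Yes: it is transitivity, defined by the 4 schema □p → □□p.
Suppose □p→□□p is valid. Take Rxy, Ryz and set V(p)={w : Rxw}. Then □p at x, so □□p at x, so □p at y, so p at z, i.e. Rxz.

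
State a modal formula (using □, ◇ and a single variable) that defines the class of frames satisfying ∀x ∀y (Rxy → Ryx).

The condition is symmetry. The B schema r → □◇r defines it.
Suppose r→□◇r is valid. Take Rxy and set V(r)={x}. Then r at x, so □◇r at x, so ◇r at y, so some z with Ryz has r; z=x, i.e. Ryx.

r → □◇r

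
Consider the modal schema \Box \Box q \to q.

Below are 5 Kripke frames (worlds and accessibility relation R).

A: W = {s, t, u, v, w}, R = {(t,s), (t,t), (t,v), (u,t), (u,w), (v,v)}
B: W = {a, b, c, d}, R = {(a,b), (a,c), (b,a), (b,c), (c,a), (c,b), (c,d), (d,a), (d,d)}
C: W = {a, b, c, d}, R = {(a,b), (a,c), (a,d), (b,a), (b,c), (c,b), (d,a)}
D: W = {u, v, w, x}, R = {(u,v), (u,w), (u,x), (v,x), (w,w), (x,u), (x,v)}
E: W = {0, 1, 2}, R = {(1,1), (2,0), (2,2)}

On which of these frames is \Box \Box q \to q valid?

Frame correspondent (Sahlqvist): \forall x \exists w (x R^2 w \wedge x = w) — i.e. a generalized confluence (Geach) condition.
A: fails — at s but no w* with sR²w* and s=w*.
B: satisfies the condition.
C: satisfies the condition.
D: satisfies the condition.
E: fails — at 0 but no w with 0R²w and 0=w.

B, C, D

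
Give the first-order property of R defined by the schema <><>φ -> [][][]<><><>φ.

This is a Sahlqvist (Geach-type) schema ◇^2□^0φ → □^3◇^3φ.
Minimal-valuation argument: fix x; take any y with xR^2y and any z with xR^3z. Set V(φ) to the set of worlds R-reachable from y in exactly 0 steps. Then □^0φ holds at y, so the antecedent holds at x; validity forces ◇^3φ at z, giving a w with zR^3w and yR^0w.
First-order correspondent: forall x forall y forall z ((x R^2 y & x R^3 z) -> exists w (y = w & z R^3 w)).

forall x forall y forall z ((x R^2 y & x R^3 z) -> exists w (y = w & z R^3 w))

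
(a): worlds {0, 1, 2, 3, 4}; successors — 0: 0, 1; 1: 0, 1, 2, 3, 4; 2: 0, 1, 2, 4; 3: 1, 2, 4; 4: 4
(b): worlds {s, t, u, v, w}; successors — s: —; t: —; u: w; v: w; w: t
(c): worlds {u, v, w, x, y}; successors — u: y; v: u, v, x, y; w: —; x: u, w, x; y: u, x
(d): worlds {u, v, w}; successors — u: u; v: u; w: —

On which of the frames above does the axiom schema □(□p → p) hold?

This is the axiom for shift-reflexivity; its first-order frame correspondent is ∀x ∀y (Rxy → Ryy).
(a): fails — R13 but not R33.
(b): fails — Rwt but not Rtt.
(c): fails — Rxw but not Rww.
(d): holds.

(d)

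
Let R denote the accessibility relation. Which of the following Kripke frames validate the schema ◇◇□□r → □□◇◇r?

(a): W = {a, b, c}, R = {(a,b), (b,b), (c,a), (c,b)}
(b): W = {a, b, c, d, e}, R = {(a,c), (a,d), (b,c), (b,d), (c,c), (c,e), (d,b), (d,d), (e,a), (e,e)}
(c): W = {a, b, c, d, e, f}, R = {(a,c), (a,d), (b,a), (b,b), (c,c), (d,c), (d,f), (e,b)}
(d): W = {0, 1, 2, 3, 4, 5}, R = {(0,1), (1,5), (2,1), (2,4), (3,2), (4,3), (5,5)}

This is the axiom for a generalized confluence (Geach) condition; its first-order frame correspondent is ∀x ∀y ∀z ((xR²y ∧ xR²z) → ∃w (yR²w ∧ zR²w)).
(a): satisfies the condition.
(b): satisfies the condition.
(c): fails — aR²c, aR²f but no w with cR²w and fR²w.
(d): fails — 2R²3, 2R²5 but no w with 3R²w and 5R²w.

(a), (b)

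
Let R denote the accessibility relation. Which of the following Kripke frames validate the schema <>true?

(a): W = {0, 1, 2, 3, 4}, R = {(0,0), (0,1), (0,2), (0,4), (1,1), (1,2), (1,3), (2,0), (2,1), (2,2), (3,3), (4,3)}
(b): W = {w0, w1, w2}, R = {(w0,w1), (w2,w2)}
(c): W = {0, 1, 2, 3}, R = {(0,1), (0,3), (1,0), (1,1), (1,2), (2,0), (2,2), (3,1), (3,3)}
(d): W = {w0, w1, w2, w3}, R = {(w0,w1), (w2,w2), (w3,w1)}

(a), (c)

This is the axiom for seriality; its first-order frame correspondent is forall x exists y Rxy.
(a): holds.
(b): fails — world w1 has no successor.
(c): holds.
(d): fails — world w1 has no successor.
Valid on: (a), (c).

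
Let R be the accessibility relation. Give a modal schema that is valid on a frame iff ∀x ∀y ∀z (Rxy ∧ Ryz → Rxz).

This is transitivity; the standard corresponding axiom is 4: □q → □□q.
Suppose □q→□□q is valid. Take Rxy, Ryz and set V(q)={w : Rxw}. Then □q at x, so □□q at x, so □q at y, so q at z, i.e. Rxz.

□q → □□q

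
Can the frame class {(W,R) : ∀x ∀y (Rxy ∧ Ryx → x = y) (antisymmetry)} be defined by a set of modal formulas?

Any modally definable frame class is closed under surjective bounded morphisms.
The 6-cycle (worlds a,b,c,d,e,f with a→b→c→d→e→f→a) is antisymmetric. Sending even-indexed worlds to • and odd-indexed worlds to ∘ is a surjective bounded morphism onto the two-world frame with •↔∘, which is not antisymmetric.
So the class is not modally definable.

No — not modally definable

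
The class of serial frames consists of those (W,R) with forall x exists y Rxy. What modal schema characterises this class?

A defining formula is □r → ◇r (the D axiom).
Suppose □r→◇r is valid. At any x set V(r)=W. Then □r at x, so ◇r at x, so x has a successor.

□r → ◇r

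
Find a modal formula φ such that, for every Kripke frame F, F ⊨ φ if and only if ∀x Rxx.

The condition is reflexivity. The T schema □s → s defines it.
Suppose □s→s is valid. At any x set V(s)={w : Rxw}. Then □s holds at x, so s holds at x, i.e. Rxx.

□s → s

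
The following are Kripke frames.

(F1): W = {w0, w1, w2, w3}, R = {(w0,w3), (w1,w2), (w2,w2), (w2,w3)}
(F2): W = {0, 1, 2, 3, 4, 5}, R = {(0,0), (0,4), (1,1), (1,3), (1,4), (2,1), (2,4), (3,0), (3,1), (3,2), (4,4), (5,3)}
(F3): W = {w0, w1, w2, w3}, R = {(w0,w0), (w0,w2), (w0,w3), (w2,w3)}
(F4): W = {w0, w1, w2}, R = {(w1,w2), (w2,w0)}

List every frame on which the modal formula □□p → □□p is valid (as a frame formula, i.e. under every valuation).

Frame correspondent (Sahlqvist): ∀x ∀z (xR²z → ∃w (xR²w ∧ z = w)) — i.e. a generalized confluence (Geach) condition.
(F1): satisfies the condition.
(F2): satisfies the condition.
(F3): satisfies the condition.
(F4): satisfies the condition.
Valid on: (F1), (F2), (F3), (F4).

(F1), (F2), (F3), (F4)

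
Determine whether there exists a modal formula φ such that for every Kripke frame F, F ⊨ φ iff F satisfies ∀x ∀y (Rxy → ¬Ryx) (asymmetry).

Any modally definable frame class is closed under surjective bounded morphisms.
The 5-cycle (worlds a,b,c,d,e with a→b→c→d→e→a) is asymmetric. Mapping every world to a single reflexive point • is a surjective bounded morphism, and the reflexive point is not asymmetric (R•• but asymmetry requires ¬R••).
So the class is not modally definable.

Not modally definable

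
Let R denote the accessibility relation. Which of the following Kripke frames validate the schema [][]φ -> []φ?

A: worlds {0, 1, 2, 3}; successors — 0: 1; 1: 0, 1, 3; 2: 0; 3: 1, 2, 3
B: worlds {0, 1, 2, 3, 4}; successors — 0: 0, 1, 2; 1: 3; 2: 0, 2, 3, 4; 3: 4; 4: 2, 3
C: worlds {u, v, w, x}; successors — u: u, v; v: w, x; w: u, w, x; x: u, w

Frame correspondent (Sahlqvist): forall x forall y (Rxy -> exists z (Rxz & Rzy)) — i.e. density.
A: fails — R20 but no z with R2z and Rz0.
B: fails — R34 but no z with R3z and Rz4.
C: ✓.
Valid on: C.

C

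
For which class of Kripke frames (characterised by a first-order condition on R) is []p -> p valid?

Suppose □p→p is valid. At any x set V(p)={w : Rxw}. Then □p holds at x, so p holds at x, i.e. Rxx.
The converse is a direct semantic check.
Frame condition: forall x Rxx.

Reflexivity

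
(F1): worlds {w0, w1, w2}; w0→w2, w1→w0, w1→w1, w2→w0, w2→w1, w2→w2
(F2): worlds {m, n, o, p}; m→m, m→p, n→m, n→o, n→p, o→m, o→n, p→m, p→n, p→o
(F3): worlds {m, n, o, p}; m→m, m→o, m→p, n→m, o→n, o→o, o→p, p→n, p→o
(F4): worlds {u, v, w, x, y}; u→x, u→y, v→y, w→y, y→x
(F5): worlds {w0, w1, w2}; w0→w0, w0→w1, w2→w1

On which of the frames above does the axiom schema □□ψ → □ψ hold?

The schema corresponds to density: ∀x ∀y (Rxy → ∃z (Rxz ∧ Rzy)).
(F1): holds.
(F2): fails — Ron but no z with Roz and Rzn.
(F3): holds.
(F4): fails — Ryx but no z with Ryz and Rzx.
(F5): fails — Rw2w1 but no z with Rw2z and Rzw1.
Valid on: (F1), (F3).

(F1), (F3)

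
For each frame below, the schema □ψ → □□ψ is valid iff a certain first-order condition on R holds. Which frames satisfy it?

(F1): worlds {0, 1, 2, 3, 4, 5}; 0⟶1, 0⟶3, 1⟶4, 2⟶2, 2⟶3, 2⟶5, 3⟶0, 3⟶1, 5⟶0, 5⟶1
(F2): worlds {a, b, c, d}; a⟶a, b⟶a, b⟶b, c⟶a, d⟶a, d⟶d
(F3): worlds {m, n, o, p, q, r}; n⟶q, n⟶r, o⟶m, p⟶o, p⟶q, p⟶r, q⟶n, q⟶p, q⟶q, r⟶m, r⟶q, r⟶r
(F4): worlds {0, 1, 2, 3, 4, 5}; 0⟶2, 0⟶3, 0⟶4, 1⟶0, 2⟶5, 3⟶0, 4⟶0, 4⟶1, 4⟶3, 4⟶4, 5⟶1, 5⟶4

This is the axiom for transitivity; its first-order frame correspondent is ∀x ∀y ∀z (Rxy ∧ Ryz → Rxz).
(F1): fails — R31 and R14 but not R34.
(F2): condition met.
(F3): fails — Rnr and Rrm but not Rnm.
(F4): fails — R10 and R02 but not R12.
Valid on: (F2).

(F2)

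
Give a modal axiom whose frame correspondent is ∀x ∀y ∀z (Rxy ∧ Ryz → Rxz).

The condition is transitivity. The 4 schema □p → □□p defines it.
Suppose □p→□□p is valid. Take Rxy, Ryz and set V(p)={w : Rxw}. Then □p at x, so □□p at x, so □p at y, so p at z, i.e. Rxz.

□p → □□p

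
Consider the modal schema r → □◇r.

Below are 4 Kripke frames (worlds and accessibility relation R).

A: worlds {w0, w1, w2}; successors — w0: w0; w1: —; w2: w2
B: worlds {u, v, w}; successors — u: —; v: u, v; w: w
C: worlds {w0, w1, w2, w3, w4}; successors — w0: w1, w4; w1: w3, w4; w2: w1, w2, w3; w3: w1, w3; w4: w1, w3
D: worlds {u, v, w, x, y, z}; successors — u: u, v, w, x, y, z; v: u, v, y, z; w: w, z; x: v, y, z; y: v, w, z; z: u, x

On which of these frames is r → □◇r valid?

A

This is the axiom for symmetry; its first-order frame correspondent is ∀x ∀y (Rxy → Ryx).
A: condition met.
B: fails — Rvu but not Ruv.
C: fails — Rw0w4 but not Rw4w0.
D: fails — Rvz but not Rzv.
Valid on: A.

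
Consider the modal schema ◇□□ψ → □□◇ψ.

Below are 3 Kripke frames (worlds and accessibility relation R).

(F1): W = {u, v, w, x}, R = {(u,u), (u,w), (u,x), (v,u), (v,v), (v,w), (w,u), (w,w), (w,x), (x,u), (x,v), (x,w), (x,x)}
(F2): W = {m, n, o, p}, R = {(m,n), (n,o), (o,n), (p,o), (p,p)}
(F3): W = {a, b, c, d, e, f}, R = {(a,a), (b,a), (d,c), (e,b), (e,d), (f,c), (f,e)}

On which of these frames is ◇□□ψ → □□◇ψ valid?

Frame correspondent (Sahlqvist): ∀x ∀y ∀z ((xRy ∧ xR²z) → ∃w (yR²w ∧ zRw)) — i.e. a generalized confluence (Geach) condition.
(F1): holds.
(F2): fails — pRo, pR²o but no w with oR²w and oRw.
(F3): fails — eRb, eR²c but no w with bR²w and cRw.
Valid on: (F1).

(F1)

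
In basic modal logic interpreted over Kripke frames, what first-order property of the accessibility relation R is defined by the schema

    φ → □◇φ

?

Suppose φ→□◇φ is valid. Take Rxy and set V(φ)={x}. Then φ at x, so □◇φ at x, so ◇φ at y, so some z with Ryz has φ; z=x, i.e. Ryx.

symmetry: ∀x ∀y (Rxy → Ryx)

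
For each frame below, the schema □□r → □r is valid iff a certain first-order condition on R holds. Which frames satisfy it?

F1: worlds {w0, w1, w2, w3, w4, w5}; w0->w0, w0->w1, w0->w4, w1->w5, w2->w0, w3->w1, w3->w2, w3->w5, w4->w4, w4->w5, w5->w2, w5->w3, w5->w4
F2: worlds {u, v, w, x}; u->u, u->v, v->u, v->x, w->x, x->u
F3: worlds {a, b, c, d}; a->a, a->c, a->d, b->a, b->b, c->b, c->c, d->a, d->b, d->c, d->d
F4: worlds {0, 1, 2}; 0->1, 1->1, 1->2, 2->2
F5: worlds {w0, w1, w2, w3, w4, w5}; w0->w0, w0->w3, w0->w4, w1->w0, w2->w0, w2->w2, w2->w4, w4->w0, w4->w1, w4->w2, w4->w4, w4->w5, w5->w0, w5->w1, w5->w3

F3, F4

This is the axiom for density; its first-order frame correspondent is ∀x ∀y (Rxy → ∃z (Rxz ∧ Rzy)).
F1: fails — Rw1w5 but no z with Rw1z and Rzw5.
F2: fails — Rwx but no z with Rwz and Rzx.
F3: satisfies the condition.
F4: satisfies the condition.
F5: fails — Rw5w1 but no z with Rw5z and Rzw1.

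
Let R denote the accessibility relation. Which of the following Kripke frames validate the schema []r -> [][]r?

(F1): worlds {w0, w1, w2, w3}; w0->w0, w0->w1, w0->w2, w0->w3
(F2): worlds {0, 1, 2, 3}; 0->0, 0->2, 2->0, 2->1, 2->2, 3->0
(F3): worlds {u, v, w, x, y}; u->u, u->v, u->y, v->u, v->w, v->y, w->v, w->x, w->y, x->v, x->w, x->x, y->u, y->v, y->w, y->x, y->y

(F1)

The schema corresponds to transitivity: forall x forall y forall z (Rxy & Ryz -> Rxz).
(F1): ✓.
(F2): fails — R02 and R21 but not R01.
(F3): fails — Ruv and Rvw but not Ruw.
Valid on: (F1).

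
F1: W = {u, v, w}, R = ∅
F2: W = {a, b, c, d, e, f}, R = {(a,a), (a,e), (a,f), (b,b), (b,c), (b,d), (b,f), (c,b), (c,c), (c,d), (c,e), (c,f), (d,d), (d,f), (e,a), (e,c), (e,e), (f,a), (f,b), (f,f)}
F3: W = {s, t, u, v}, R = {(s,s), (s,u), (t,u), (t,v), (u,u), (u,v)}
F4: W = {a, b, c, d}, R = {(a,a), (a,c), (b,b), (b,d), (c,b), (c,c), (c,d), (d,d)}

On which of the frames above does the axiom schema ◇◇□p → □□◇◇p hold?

This is the axiom for a generalized confluence (Geach) condition; its first-order frame correspondent is ∀x ∀y ∀z ((xR²y ∧ xR²z) → ∃w (yRw ∧ zR²w)).
F1: ✓.
F2: ✓.
F3: fails — sR²s, sR²v but no w with sRw and vR²w.
F4: fails — aR²a, aR²b but no w with aRw and bR²w.

F1, F2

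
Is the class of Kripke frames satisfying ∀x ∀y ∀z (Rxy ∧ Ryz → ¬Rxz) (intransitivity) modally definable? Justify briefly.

No

Modal frame validity is preserved under surjective bounded morphisms.
The 5-cycle (worlds 0,1,2,3,4 with 0→1→2→3→4→0) is intransitive. Mapping every world to a single reflexive point • is a surjective bounded morphism; the reflexive point is not intransitive (R••∧R•• but R••).
Hence intransitivity is not modally definable.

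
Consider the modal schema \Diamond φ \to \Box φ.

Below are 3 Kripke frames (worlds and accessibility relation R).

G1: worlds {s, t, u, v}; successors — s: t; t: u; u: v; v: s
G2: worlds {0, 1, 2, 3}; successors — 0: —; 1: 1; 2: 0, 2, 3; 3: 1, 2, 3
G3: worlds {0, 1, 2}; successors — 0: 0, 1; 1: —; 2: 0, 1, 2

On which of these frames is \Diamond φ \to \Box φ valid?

G1

This is the axiom for partial functionality; its first-order frame correspondent is \forall x \forall y \forall z (Rxy \wedge Rxz \to y = z).
G1: satisfies the condition.
G2: fails — 2 sees both 0 and 2.
G3: fails — 0 sees both 0 and 1.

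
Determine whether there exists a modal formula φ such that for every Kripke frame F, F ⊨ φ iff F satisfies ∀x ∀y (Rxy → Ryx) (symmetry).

Yes — defined by r → □◇r

The condition is symmetry. A defining modal formula is r → □◇r.
Suppose r→□◇r is valid. Take Rxy and set V(r)={x}. Then r at x, so □◇r at x, so ◇r at y, so some z with Ryz has r; z=x, i.e. Ryx.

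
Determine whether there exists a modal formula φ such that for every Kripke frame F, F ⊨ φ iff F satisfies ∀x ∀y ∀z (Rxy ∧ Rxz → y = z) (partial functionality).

Yes — defined by ◇p → □p

This is a Sahlqvist condition; the CD axiom ◇p → □p defines it.
Suppose ◇p→□p is valid. Take Rxy, Rxz and set V(p)={y}. Then ◇p at x, so □p at x, so p at z, i.e. z=y.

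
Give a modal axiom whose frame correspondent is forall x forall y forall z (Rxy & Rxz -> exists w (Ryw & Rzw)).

◇□r → □◇r

The condition is convergence. The .2 schema ◇□r → □◇r defines it.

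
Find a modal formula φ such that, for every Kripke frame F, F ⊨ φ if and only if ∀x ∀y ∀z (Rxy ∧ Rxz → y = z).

A defining formula is ◇ψ → □ψ (the CD axiom).
Suppose ◇ψ→□ψ is valid. Take Rxy, Rxz and set V(ψ)={y}. Then ◇ψ at x, so □ψ at x, so ψ at z, i.e. z=y.

◇ψ → □ψ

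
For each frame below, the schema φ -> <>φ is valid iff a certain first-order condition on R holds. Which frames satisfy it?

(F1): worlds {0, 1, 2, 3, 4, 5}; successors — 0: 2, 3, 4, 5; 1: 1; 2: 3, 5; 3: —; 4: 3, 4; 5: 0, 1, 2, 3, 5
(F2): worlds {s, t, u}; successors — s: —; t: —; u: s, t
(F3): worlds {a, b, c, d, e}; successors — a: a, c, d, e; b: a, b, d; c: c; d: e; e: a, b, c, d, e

none

Frame correspondent (Sahlqvist): forall x Rxx — i.e. reflexivity.
(F1): fails — world 0 does not see itself.
(F2): fails — world s does not see itself.
(F3): fails — world d does not see itself.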